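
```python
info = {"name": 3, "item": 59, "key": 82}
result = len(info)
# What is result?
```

Answer: 3

Derivation:
Trace (tracking result):
info = {'name': 3, 'item': 59, 'key': 82}  # -> info = {'name': 3, 'item': 59, 'key': 82}
result = len(info)  # -> result = 3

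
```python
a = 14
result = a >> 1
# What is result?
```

Trace (tracking result):
a = 14  # -> a = 14
result = a >> 1  # -> result = 7

Answer: 7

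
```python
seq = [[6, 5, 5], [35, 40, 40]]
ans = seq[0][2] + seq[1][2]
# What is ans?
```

Answer: 45

Derivation:
Trace (tracking ans):
seq = [[6, 5, 5], [35, 40, 40]]  # -> seq = [[6, 5, 5], [35, 40, 40]]
ans = seq[0][2] + seq[1][2]  # -> ans = 45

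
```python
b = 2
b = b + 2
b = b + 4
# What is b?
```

Trace (tracking b):
b = 2  # -> b = 2
b = b + 2  # -> b = 4
b = b + 4  # -> b = 8

Answer: 8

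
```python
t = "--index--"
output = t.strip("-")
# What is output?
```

Answer: 'index'

Derivation:
Trace (tracking output):
t = '--index--'  # -> t = '--index--'
output = t.strip('-')  # -> output = 'index'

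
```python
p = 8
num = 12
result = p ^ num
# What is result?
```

Answer: 4

Derivation:
Trace (tracking result):
p = 8  # -> p = 8
num = 12  # -> num = 12
result = p ^ num  # -> result = 4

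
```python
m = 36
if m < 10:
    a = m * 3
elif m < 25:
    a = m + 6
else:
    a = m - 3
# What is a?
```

Answer: 33

Derivation:
Trace (tracking a):
m = 36  # -> m = 36
if m < 10:  # condition is False
elif m < 25:  # condition is False
else:
    a = m - 3  # -> a = 33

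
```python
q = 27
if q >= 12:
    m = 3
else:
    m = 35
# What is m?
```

Answer: 3

Derivation:
Trace (tracking m):
q = 27  # -> q = 27
if q >= 12:  # condition is True
    m = 3  # -> m = 3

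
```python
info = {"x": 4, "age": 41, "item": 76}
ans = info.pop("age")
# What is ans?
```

Answer: 41

Derivation:
Trace (tracking ans):
info = {'x': 4, 'age': 41, 'item': 76}  # -> info = {'x': 4, 'age': 41, 'item': 76}
ans = info.pop('age')  # -> ans = 41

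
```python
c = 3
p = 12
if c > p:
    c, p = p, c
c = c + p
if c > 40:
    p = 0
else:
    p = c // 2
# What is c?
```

Answer: 15

Derivation:
Trace (tracking c):
c = 3  # -> c = 3
p = 12  # -> p = 12
if c > p:  # condition is False
c = c + p  # -> c = 15
if c > 40:  # condition is False
else:
    p = c // 2  # -> p = 7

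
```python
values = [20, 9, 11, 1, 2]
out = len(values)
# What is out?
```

Trace (tracking out):
values = [20, 9, 11, 1, 2]  # -> values = [20, 9, 11, 1, 2]
out = len(values)  # -> out = 5

Answer: 5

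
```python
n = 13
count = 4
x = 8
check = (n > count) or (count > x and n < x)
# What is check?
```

Answer: True

Derivation:
Trace (tracking check):
n = 13  # -> n = 13
count = 4  # -> count = 4
x = 8  # -> x = 8
check = n > count or (count > x and n < x)  # -> check = True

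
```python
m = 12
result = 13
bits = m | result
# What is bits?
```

Trace (tracking bits):
m = 12  # -> m = 12
result = 13  # -> result = 13
bits = m | result  # -> bits = 13

Answer: 13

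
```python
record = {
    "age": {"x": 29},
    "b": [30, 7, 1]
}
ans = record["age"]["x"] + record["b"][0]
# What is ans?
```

Answer: 59

Derivation:
Trace (tracking ans):
record = {'age': {'x': 29}, 'b': [30, 7, 1]}  # -> record = {'age': {'x': 29}, 'b': [30, 7, 1]}
ans = record['age']['x'] + record['b'][0]  # -> ans = 59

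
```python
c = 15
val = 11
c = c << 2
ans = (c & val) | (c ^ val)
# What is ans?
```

Trace (tracking ans):
c = 15  # -> c = 15
val = 11  # -> val = 11
c = c << 2  # -> c = 60
ans = c & val | c ^ val  # -> ans = 63

Answer: 63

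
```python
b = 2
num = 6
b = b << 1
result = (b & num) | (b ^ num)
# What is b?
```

Answer: 4

Derivation:
Trace (tracking b):
b = 2  # -> b = 2
num = 6  # -> num = 6
b = b << 1  # -> b = 4
result = b & num | b ^ num  # -> result = 6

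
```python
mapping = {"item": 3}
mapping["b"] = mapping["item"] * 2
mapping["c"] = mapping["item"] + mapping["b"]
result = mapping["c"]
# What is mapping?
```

Answer: {'item': 3, 'b': 6, 'c': 9}

Derivation:
Trace (tracking mapping):
mapping = {'item': 3}  # -> mapping = {'item': 3}
mapping['b'] = mapping['item'] * 2  # -> mapping = {'item': 3, 'b': 6}
mapping['c'] = mapping['item'] + mapping['b']  # -> mapping = {'item': 3, 'b': 6, 'c': 9}
result = mapping['c']  # -> result = 9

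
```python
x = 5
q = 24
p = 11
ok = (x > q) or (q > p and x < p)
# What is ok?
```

Answer: True

Derivation:
Trace (tracking ok):
x = 5  # -> x = 5
q = 24  # -> q = 24
p = 11  # -> p = 11
ok = x > q or (q > p and x < p)  # -> ok = True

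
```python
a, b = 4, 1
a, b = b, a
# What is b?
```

Trace (tracking b):
a, b = (4, 1)  # -> a = 4, b = 1
a, b = (b, a)  # -> a = 1, b = 4

Answer: 4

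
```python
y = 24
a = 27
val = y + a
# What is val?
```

Answer: 51

Derivation:
Trace (tracking val):
y = 24  # -> y = 24
a = 27  # -> a = 27
val = y + a  # -> val = 51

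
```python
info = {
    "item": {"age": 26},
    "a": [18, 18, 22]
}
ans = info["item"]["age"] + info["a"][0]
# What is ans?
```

Answer: 44

Derivation:
Trace (tracking ans):
info = {'item': {'age': 26}, 'a': [18, 18, 22]}  # -> info = {'item': {'age': 26}, 'a': [18, 18, 22]}
ans = info['item']['age'] + info['a'][0]  # -> ans = 44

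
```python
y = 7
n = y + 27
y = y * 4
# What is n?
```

Trace (tracking n):
y = 7  # -> y = 7
n = y + 27  # -> n = 34
y = y * 4  # -> y = 28

Answer: 34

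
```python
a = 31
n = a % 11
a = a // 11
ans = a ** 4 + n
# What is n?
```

Trace (tracking n):
a = 31  # -> a = 31
n = a % 11  # -> n = 9
a = a // 11  # -> a = 2
ans = a ** 4 + n  # -> ans = 25

Answer: 9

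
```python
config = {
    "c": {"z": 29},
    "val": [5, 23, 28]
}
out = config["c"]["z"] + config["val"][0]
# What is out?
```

Answer: 34

Derivation:
Trace (tracking out):
config = {'c': {'z': 29}, 'val': [5, 23, 28]}  # -> config = {'c': {'z': 29}, 'val': [5, 23, 28]}
out = config['c']['z'] + config['val'][0]  # -> out = 34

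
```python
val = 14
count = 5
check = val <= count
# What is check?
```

Trace (tracking check):
val = 14  # -> val = 14
count = 5  # -> count = 5
check = val <= count  # -> check = False

Answer: False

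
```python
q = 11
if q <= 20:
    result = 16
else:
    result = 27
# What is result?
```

Trace (tracking result):
q = 11  # -> q = 11
if q <= 20:  # condition is True
    result = 16  # -> result = 16

Answer: 16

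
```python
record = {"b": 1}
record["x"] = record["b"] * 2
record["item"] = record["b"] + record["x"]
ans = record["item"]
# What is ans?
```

Trace (tracking ans):
record = {'b': 1}  # -> record = {'b': 1}
record['x'] = record['b'] * 2  # -> record = {'b': 1, 'x': 2}
record['item'] = record['b'] + record['x']  # -> record = {'b': 1, 'x': 2, 'item': 3}
ans = record['item']  # -> ans = 3

Answer: 3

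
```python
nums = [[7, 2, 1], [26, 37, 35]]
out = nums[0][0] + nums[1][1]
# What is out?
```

Answer: 44

Derivation:
Trace (tracking out):
nums = [[7, 2, 1], [26, 37, 35]]  # -> nums = [[7, 2, 1], [26, 37, 35]]
out = nums[0][0] + nums[1][1]  # -> out = 44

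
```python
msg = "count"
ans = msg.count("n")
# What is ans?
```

Answer: 1

Derivation:
Trace (tracking ans):
msg = 'count'  # -> msg = 'count'
ans = msg.count('n')  # -> ans = 1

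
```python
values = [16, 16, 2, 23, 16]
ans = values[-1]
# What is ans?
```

Answer: 16

Derivation:
Trace (tracking ans):
values = [16, 16, 2, 23, 16]  # -> values = [16, 16, 2, 23, 16]
ans = values[-1]  # -> ans = 16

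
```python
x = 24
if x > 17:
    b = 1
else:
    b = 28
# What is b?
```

Answer: 1

Derivation:
Trace (tracking b):
x = 24  # -> x = 24
if x > 17:  # condition is True
    b = 1  # -> b = 1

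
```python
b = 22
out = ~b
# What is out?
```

Trace (tracking out):
b = 22  # -> b = 22
out = ~b  # -> out = -23

Answer: -23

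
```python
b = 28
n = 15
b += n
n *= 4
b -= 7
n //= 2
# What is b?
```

Trace (tracking b):
b = 28  # -> b = 28
n = 15  # -> n = 15
b += n  # -> b = 43
n *= 4  # -> n = 60
b -= 7  # -> b = 36
n //= 2  # -> n = 30

Answer: 36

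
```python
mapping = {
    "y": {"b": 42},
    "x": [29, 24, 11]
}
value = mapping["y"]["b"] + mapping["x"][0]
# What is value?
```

Answer: 71

Derivation:
Trace (tracking value):
mapping = {'y': {'b': 42}, 'x': [29, 24, 11]}  # -> mapping = {'y': {'b': 42}, 'x': [29, 24, 11]}
value = mapping['y']['b'] + mapping['x'][0]  # -> value = 71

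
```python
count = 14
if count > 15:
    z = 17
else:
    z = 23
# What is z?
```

Answer: 23

Derivation:
Trace (tracking z):
count = 14  # -> count = 14
if count > 15:  # condition is False
else:
    z = 23  # -> z = 23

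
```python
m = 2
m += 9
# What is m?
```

Answer: 11

Derivation:
Trace (tracking m):
m = 2  # -> m = 2
m += 9  # -> m = 11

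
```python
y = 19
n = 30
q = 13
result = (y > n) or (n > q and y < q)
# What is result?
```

Answer: False

Derivation:
Trace (tracking result):
y = 19  # -> y = 19
n = 30  # -> n = 30
q = 13  # -> q = 13
result = y > n or (n > q and y < q)  # -> result = False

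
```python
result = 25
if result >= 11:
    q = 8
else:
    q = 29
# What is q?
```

Answer: 8

Derivation:
Trace (tracking q):
result = 25  # -> result = 25
if result >= 11:  # condition is True
    q = 8  # -> q = 8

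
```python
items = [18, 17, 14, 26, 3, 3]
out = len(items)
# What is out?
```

Trace (tracking out):
items = [18, 17, 14, 26, 3, 3]  # -> items = [18, 17, 14, 26, 3, 3]
out = len(items)  # -> out = 6

Answer: 6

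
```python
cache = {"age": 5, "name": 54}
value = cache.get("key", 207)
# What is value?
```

Trace (tracking value):
cache = {'age': 5, 'name': 54}  # -> cache = {'age': 5, 'name': 54}
value = cache.get('key', 207)  # -> value = 207

Answer: 207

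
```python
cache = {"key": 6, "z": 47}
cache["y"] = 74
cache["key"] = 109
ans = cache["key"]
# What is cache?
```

Trace (tracking cache):
cache = {'key': 6, 'z': 47}  # -> cache = {'key': 6, 'z': 47}
cache['y'] = 74  # -> cache = {'key': 6, 'z': 47, 'y': 74}
cache['key'] = 109  # -> cache = {'key': 109, 'z': 47, 'y': 74}
ans = cache['key']  # -> ans = 109

Answer: {'key': 109, 'z': 47, 'y': 74}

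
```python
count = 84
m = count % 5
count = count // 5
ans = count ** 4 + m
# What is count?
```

Trace (tracking count):
count = 84  # -> count = 84
m = count % 5  # -> m = 4
count = count // 5  # -> count = 16
ans = count ** 4 + m  # -> ans = 65540

Answer: 16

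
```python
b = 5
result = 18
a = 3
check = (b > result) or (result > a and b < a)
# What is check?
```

Trace (tracking check):
b = 5  # -> b = 5
result = 18  # -> result = 18
a = 3  # -> a = 3
check = b > result or (result > a and b < a)  # -> check = False

Answer: False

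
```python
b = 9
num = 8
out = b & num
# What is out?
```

Trace (tracking out):
b = 9  # -> b = 9
num = 8  # -> num = 8
out = b & num  # -> out = 8

Answer: 8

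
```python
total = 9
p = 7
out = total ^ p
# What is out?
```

Answer: 14

Derivation:
Trace (tracking out):
total = 9  # -> total = 9
p = 7  # -> p = 7
out = total ^ p  # -> out = 14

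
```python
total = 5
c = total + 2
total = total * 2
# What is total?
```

Trace (tracking total):
total = 5  # -> total = 5
c = total + 2  # -> c = 7
total = total * 2  # -> total = 10

Answer: 10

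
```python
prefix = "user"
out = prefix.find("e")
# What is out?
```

Answer: 2

Derivation:
Trace (tracking out):
prefix = 'user'  # -> prefix = 'user'
out = prefix.find('e')  # -> out = 2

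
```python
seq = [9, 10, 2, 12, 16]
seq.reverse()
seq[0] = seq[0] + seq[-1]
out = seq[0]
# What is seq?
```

Trace (tracking seq):
seq = [9, 10, 2, 12, 16]  # -> seq = [9, 10, 2, 12, 16]
seq.reverse()  # -> seq = [16, 12, 2, 10, 9]
seq[0] = seq[0] + seq[-1]  # -> seq = [25, 12, 2, 10, 9]
out = seq[0]  # -> out = 25

Answer: [25, 12, 2, 10, 9]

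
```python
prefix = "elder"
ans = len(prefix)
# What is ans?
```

Answer: 5

Derivation:
Trace (tracking ans):
prefix = 'elder'  # -> prefix = 'elder'
ans = len(prefix)  # -> ans = 5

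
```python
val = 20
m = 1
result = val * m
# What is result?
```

Answer: 20

Derivation:
Trace (tracking result):
val = 20  # -> val = 20
m = 1  # -> m = 1
result = val * m  # -> result = 20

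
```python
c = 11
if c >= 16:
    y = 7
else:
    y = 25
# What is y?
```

Answer: 25

Derivation:
Trace (tracking y):
c = 11  # -> c = 11
if c >= 16:  # condition is False
else:
    y = 25  # -> y = 25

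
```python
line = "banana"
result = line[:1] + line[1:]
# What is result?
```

Answer: 'banana'

Derivation:
Trace (tracking result):
line = 'banana'  # -> line = 'banana'
result = line[:1] + line[1:]  # -> result = 'banana'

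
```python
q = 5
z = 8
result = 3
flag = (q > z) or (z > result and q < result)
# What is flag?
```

Answer: False

Derivation:
Trace (tracking flag):
q = 5  # -> q = 5
z = 8  # -> z = 8
result = 3  # -> result = 3
flag = q > z or (z > result and q < result)  # -> flag = False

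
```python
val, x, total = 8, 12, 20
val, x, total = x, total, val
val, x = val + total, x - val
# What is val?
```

Answer: 20

Derivation:
Trace (tracking val):
val, x, total = (8, 12, 20)  # -> val = 8, x = 12, total = 20
val, x, total = (x, total, val)  # -> val = 12, x = 20, total = 8
val, x = (val + total, x - val)  # -> val = 20, x = 8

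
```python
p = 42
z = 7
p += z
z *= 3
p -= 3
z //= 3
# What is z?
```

Trace (tracking z):
p = 42  # -> p = 42
z = 7  # -> z = 7
p += z  # -> p = 49
z *= 3  # -> z = 21
p -= 3  # -> p = 46
z //= 3  # -> z = 7

Answer: 7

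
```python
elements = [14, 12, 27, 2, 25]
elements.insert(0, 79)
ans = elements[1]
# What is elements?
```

Answer: [79, 14, 12, 27, 2, 25]

Derivation:
Trace (tracking elements):
elements = [14, 12, 27, 2, 25]  # -> elements = [14, 12, 27, 2, 25]
elements.insert(0, 79)  # -> elements = [79, 14, 12, 27, 2, 25]
ans = elements[1]  # -> ans = 14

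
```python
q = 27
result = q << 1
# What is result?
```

Trace (tracking result):
q = 27  # -> q = 27
result = q << 1  # -> result = 54

Answer: 54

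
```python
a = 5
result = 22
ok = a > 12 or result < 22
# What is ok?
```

Trace (tracking ok):
a = 5  # -> a = 5
result = 22  # -> result = 22
ok = a > 12 or result < 22  # -> ok = False

Answer: False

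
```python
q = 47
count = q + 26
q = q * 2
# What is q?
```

Answer: 94

Derivation:
Trace (tracking q):
q = 47  # -> q = 47
count = q + 26  # -> count = 73
q = q * 2  # -> q = 94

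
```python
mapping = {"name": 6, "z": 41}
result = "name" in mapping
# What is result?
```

Trace (tracking result):
mapping = {'name': 6, 'z': 41}  # -> mapping = {'name': 6, 'z': 41}
result = 'name' in mapping  # -> result = True

Answer: True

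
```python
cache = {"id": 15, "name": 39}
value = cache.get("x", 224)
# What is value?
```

Trace (tracking value):
cache = {'id': 15, 'name': 39}  # -> cache = {'id': 15, 'name': 39}
value = cache.get('x', 224)  # -> value = 224

Answer: 224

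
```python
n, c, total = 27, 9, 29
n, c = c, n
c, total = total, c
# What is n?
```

Trace (tracking n):
n, c, total = (27, 9, 29)  # -> n = 27, c = 9, total = 29
n, c = (c, n)  # -> n = 9, c = 27
c, total = (total, c)  # -> c = 29, total = 27

Answer: 9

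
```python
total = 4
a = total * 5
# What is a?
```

Trace (tracking a):
total = 4  # -> total = 4
a = total * 5  # -> a = 20

Answer: 20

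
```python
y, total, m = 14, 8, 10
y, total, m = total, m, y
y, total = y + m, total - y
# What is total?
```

Trace (tracking total):
y, total, m = (14, 8, 10)  # -> y = 14, total = 8, m = 10
y, total, m = (total, m, y)  # -> y = 8, total = 10, m = 14
y, total = (y + m, total - y)  # -> y = 22, total = 2

Answer: 2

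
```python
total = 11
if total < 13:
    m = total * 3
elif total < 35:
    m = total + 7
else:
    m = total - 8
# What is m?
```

Answer: 33

Derivation:
Trace (tracking m):
total = 11  # -> total = 11
if total < 13:  # condition is True
    m = total * 3  # -> m = 33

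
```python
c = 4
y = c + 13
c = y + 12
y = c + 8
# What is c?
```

Answer: 29

Derivation:
Trace (tracking c):
c = 4  # -> c = 4
y = c + 13  # -> y = 17
c = y + 12  # -> c = 29
y = c + 8  # -> y = 37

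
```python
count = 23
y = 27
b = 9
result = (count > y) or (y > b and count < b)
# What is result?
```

Trace (tracking result):
count = 23  # -> count = 23
y = 27  # -> y = 27
b = 9  # -> b = 9
result = count > y or (y > b and count < b)  # -> result = False

Answer: False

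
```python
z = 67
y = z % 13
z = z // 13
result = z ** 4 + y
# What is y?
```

Trace (tracking y):
z = 67  # -> z = 67
y = z % 13  # -> y = 2
z = z // 13  # -> z = 5
result = z ** 4 + y  # -> result = 627

Answer: 2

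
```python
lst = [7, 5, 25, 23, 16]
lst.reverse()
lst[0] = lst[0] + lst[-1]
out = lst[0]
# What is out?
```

Trace (tracking out):
lst = [7, 5, 25, 23, 16]  # -> lst = [7, 5, 25, 23, 16]
lst.reverse()  # -> lst = [16, 23, 25, 5, 7]
lst[0] = lst[0] + lst[-1]  # -> lst = [23, 23, 25, 5, 7]
out = lst[0]  # -> out = 23

Answer: 23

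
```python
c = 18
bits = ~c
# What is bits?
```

Trace (tracking bits):
c = 18  # -> c = 18
bits = ~c  # -> bits = -19

Answer: -19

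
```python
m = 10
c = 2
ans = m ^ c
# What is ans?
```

Answer: 8

Derivation:
Trace (tracking ans):
m = 10  # -> m = 10
c = 2  # -> c = 2
ans = m ^ c  # -> ans = 8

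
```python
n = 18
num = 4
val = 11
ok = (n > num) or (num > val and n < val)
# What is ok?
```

Trace (tracking ok):
n = 18  # -> n = 18
num = 4  # -> num = 4
val = 11  # -> val = 11
ok = n > num or (num > val and n < val)  # -> ok = True

Answer: True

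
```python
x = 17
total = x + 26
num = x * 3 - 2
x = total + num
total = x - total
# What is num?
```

Answer: 49

Derivation:
Trace (tracking num):
x = 17  # -> x = 17
total = x + 26  # -> total = 43
num = x * 3 - 2  # -> num = 49
x = total + num  # -> x = 92
total = x - total  # -> total = 49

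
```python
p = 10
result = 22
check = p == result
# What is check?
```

Trace (tracking check):
p = 10  # -> p = 10
result = 22  # -> result = 22
check = p == result  # -> check = False

Answer: False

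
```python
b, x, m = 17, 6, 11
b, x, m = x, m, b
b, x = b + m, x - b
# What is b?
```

Answer: 23

Derivation:
Trace (tracking b):
b, x, m = (17, 6, 11)  # -> b = 17, x = 6, m = 11
b, x, m = (x, m, b)  # -> b = 6, x = 11, m = 17
b, x = (b + m, x - b)  # -> b = 23, x = 5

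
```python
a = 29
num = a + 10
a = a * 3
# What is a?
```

Answer: 87

Derivation:
Trace (tracking a):
a = 29  # -> a = 29
num = a + 10  # -> num = 39
a = a * 3  # -> a = 87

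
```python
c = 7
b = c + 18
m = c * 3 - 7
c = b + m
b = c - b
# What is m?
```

Answer: 14

Derivation:
Trace (tracking m):
c = 7  # -> c = 7
b = c + 18  # -> b = 25
m = c * 3 - 7  # -> m = 14
c = b + m  # -> c = 39
b = c - b  # -> b = 14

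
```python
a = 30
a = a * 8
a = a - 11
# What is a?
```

Trace (tracking a):
a = 30  # -> a = 30
a = a * 8  # -> a = 240
a = a - 11  # -> a = 229

Answer: 229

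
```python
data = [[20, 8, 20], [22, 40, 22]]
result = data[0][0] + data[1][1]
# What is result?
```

Answer: 60

Derivation:
Trace (tracking result):
data = [[20, 8, 20], [22, 40, 22]]  # -> data = [[20, 8, 20], [22, 40, 22]]
result = data[0][0] + data[1][1]  # -> result = 60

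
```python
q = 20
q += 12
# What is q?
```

Answer: 32

Derivation:
Trace (tracking q):
q = 20  # -> q = 20
q += 12  # -> q = 32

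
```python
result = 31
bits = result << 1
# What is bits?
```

Trace (tracking bits):
result = 31  # -> result = 31
bits = result << 1  # -> bits = 62

Answer: 62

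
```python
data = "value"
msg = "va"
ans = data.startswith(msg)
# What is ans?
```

Trace (tracking ans):
data = 'value'  # -> data = 'value'
msg = 'va'  # -> msg = 'va'
ans = data.startswith(msg)  # -> ans = True

Answer: True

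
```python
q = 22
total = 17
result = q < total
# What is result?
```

Answer: False

Derivation:
Trace (tracking result):
q = 22  # -> q = 22
total = 17  # -> total = 17
result = q < total  # -> result = False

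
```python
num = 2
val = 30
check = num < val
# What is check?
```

Trace (tracking check):
num = 2  # -> num = 2
val = 30  # -> val = 30
check = num < val  # -> check = True

Answer: True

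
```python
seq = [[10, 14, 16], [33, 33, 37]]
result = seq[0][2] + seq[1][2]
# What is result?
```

Trace (tracking result):
seq = [[10, 14, 16], [33, 33, 37]]  # -> seq = [[10, 14, 16], [33, 33, 37]]
result = seq[0][2] + seq[1][2]  # -> result = 53

Answer: 53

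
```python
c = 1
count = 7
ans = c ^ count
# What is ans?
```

Trace (tracking ans):
c = 1  # -> c = 1
count = 7  # -> count = 7
ans = c ^ count  # -> ans = 6

Answer: 6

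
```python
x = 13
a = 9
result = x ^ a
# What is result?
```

Answer: 4

Derivation:
Trace (tracking result):
x = 13  # -> x = 13
a = 9  # -> a = 9
result = x ^ a  # -> result = 4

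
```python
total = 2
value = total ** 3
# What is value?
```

Answer: 8

Derivation:
Trace (tracking value):
total = 2  # -> total = 2
value = total ** 3  # -> value = 8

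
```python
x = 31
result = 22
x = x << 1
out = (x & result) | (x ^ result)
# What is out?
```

Trace (tracking out):
x = 31  # -> x = 31
result = 22  # -> result = 22
x = x << 1  # -> x = 62
out = x & result | x ^ result  # -> out = 62

Answer: 62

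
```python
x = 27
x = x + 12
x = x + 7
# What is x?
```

Trace (tracking x):
x = 27  # -> x = 27
x = x + 12  # -> x = 39
x = x + 7  # -> x = 46

Answer: 46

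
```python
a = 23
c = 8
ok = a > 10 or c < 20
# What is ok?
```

Answer: True

Derivation:
Trace (tracking ok):
a = 23  # -> a = 23
c = 8  # -> c = 8
ok = a > 10 or c < 20  # -> ok = True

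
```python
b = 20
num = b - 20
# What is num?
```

Answer: 0

Derivation:
Trace (tracking num):
b = 20  # -> b = 20
num = b - 20  # -> num = 0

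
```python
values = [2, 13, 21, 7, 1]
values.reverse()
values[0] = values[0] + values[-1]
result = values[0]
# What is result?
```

Trace (tracking result):
values = [2, 13, 21, 7, 1]  # -> values = [2, 13, 21, 7, 1]
values.reverse()  # -> values = [1, 7, 21, 13, 2]
values[0] = values[0] + values[-1]  # -> values = [3, 7, 21, 13, 2]
result = values[0]  # -> result = 3

Answer: 3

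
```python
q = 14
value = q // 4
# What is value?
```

Trace (tracking value):
q = 14  # -> q = 14
value = q // 4  # -> value = 3

Answer: 3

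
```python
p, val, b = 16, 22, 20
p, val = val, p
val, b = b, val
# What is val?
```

Trace (tracking val):
p, val, b = (16, 22, 20)  # -> p = 16, val = 22, b = 20
p, val = (val, p)  # -> p = 22, val = 16
val, b = (b, val)  # -> val = 20, b = 16

Answer: 20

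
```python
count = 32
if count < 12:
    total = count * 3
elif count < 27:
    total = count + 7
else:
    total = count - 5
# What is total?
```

Answer: 27

Derivation:
Trace (tracking total):
count = 32  # -> count = 32
if count < 12:  # condition is False
elif count < 27:  # condition is False
else:
    total = count - 5  # -> total = 27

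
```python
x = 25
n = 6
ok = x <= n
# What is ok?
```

Trace (tracking ok):
x = 25  # -> x = 25
n = 6  # -> n = 6
ok = x <= n  # -> ok = False

Answer: False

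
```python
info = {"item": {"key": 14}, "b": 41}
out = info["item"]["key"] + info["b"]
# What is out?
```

Answer: 55

Derivation:
Trace (tracking out):
info = {'item': {'key': 14}, 'b': 41}  # -> info = {'item': {'key': 14}, 'b': 41}
out = info['item']['key'] + info['b']  # -> out = 55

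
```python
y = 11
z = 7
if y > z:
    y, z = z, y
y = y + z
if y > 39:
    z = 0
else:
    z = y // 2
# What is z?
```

Trace (tracking z):
y = 11  # -> y = 11
z = 7  # -> z = 7
if y > z:  # condition is True
    y, z = (z, y)  # -> y = 7, z = 11
y = y + z  # -> y = 18
if y > 39:  # condition is False
else:
    z = y // 2  # -> z = 9

Answer: 9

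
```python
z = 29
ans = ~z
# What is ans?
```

Answer: -30

Derivation:
Trace (tracking ans):
z = 29  # -> z = 29
ans = ~z  # -> ans = -30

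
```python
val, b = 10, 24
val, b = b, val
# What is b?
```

Answer: 10

Derivation:
Trace (tracking b):
val, b = (10, 24)  # -> val = 10, b = 24
val, b = (b, val)  # -> val = 24, b = 10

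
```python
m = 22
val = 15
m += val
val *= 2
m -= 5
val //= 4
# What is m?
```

Answer: 32

Derivation:
Trace (tracking m):
m = 22  # -> m = 22
val = 15  # -> val = 15
m += val  # -> m = 37
val *= 2  # -> val = 30
m -= 5  # -> m = 32
val //= 4  # -> val = 7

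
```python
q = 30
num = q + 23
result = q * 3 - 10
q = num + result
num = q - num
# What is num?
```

Answer: 80

Derivation:
Trace (tracking num):
q = 30  # -> q = 30
num = q + 23  # -> num = 53
result = q * 3 - 10  # -> result = 80
q = num + result  # -> q = 133
num = q - num  # -> num = 80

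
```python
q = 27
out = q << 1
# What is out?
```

Answer: 54

Derivation:
Trace (tracking out):
q = 27  # -> q = 27
out = q << 1  # -> out = 54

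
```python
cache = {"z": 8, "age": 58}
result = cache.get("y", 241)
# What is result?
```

Trace (tracking result):
cache = {'z': 8, 'age': 58}  # -> cache = {'z': 8, 'age': 58}
result = cache.get('y', 241)  # -> result = 241

Answer: 241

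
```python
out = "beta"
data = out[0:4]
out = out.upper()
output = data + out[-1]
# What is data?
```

Trace (tracking data):
out = 'beta'  # -> out = 'beta'
data = out[0:4]  # -> data = 'beta'
out = out.upper()  # -> out = 'BETA'
output = data + out[-1]  # -> output = 'betaA'

Answer: 'beta'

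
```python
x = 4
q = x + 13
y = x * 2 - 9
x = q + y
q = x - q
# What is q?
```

Answer: -1

Derivation:
Trace (tracking q):
x = 4  # -> x = 4
q = x + 13  # -> q = 17
y = x * 2 - 9  # -> y = -1
x = q + y  # -> x = 16
q = x - q  # -> q = -1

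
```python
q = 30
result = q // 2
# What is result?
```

Answer: 15

Derivation:
Trace (tracking result):
q = 30  # -> q = 30
result = q // 2  # -> result = 15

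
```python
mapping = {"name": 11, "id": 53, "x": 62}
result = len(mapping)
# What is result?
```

Answer: 3

Derivation:
Trace (tracking result):
mapping = {'name': 11, 'id': 53, 'x': 62}  # -> mapping = {'name': 11, 'id': 53, 'x': 62}
result = len(mapping)  # -> result = 3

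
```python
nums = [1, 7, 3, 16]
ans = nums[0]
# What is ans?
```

Trace (tracking ans):
nums = [1, 7, 3, 16]  # -> nums = [1, 7, 3, 16]
ans = nums[0]  # -> ans = 1

Answer: 1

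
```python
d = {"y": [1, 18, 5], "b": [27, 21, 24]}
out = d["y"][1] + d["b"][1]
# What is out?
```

Answer: 39

Derivation:
Trace (tracking out):
d = {'y': [1, 18, 5], 'b': [27, 21, 24]}  # -> d = {'y': [1, 18, 5], 'b': [27, 21, 24]}
out = d['y'][1] + d['b'][1]  # -> out = 39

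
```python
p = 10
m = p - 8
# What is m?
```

Trace (tracking m):
p = 10  # -> p = 10
m = p - 8  # -> m = 2

Answer: 2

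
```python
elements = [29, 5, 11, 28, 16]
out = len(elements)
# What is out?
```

Answer: 5

Derivation:
Trace (tracking out):
elements = [29, 5, 11, 28, 16]  # -> elements = [29, 5, 11, 28, 16]
out = len(elements)  # -> out = 5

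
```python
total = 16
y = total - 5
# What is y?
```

Answer: 11

Derivation:
Trace (tracking y):
total = 16  # -> total = 16
y = total - 5  # -> y = 11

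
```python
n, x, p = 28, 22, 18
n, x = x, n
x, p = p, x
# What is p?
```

Answer: 28

Derivation:
Trace (tracking p):
n, x, p = (28, 22, 18)  # -> n = 28, x = 22, p = 18
n, x = (x, n)  # -> n = 22, x = 28
x, p = (p, x)  # -> x = 18, p = 28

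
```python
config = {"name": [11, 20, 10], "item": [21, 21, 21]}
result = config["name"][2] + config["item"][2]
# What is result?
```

Answer: 31

Derivation:
Trace (tracking result):
config = {'name': [11, 20, 10], 'item': [21, 21, 21]}  # -> config = {'name': [11, 20, 10], 'item': [21, 21, 21]}
result = config['name'][2] + config['item'][2]  # -> result = 31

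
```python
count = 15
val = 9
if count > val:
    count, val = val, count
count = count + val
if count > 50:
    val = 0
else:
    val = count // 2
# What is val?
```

Answer: 12

Derivation:
Trace (tracking val):
count = 15  # -> count = 15
val = 9  # -> val = 9
if count > val:  # condition is True
    count, val = (val, count)  # -> count = 9, val = 15
count = count + val  # -> count = 24
if count > 50:  # condition is False
else:
    val = count // 2  # -> val = 12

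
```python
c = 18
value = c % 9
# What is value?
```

Trace (tracking value):
c = 18  # -> c = 18
value = c % 9  # -> value = 0

Answer: 0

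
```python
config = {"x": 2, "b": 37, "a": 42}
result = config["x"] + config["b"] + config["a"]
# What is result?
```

Answer: 81

Derivation:
Trace (tracking result):
config = {'x': 2, 'b': 37, 'a': 42}  # -> config = {'x': 2, 'b': 37, 'a': 42}
result = config['x'] + config['b'] + config['a']  # -> result = 81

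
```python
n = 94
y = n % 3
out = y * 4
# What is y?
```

Trace (tracking y):
n = 94  # -> n = 94
y = n % 3  # -> y = 1
out = y * 4  # -> out = 4

Answer: 1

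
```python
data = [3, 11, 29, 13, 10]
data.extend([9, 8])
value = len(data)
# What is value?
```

Trace (tracking value):
data = [3, 11, 29, 13, 10]  # -> data = [3, 11, 29, 13, 10]
data.extend([9, 8])  # -> data = [3, 11, 29, 13, 10, 9, 8]
value = len(data)  # -> value = 7

Answer: 7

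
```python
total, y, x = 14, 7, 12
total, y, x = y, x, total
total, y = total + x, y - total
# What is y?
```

Answer: 5

Derivation:
Trace (tracking y):
total, y, x = (14, 7, 12)  # -> total = 14, y = 7, x = 12
total, y, x = (y, x, total)  # -> total = 7, y = 12, x = 14
total, y = (total + x, y - total)  # -> total = 21, y = 5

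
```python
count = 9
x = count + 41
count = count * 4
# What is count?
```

Trace (tracking count):
count = 9  # -> count = 9
x = count + 41  # -> x = 50
count = count * 4  # -> count = 36

Answer: 36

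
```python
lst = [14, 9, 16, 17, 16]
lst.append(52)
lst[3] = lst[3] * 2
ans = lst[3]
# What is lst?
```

Answer: [14, 9, 16, 34, 16, 52]

Derivation:
Trace (tracking lst):
lst = [14, 9, 16, 17, 16]  # -> lst = [14, 9, 16, 17, 16]
lst.append(52)  # -> lst = [14, 9, 16, 17, 16, 52]
lst[3] = lst[3] * 2  # -> lst = [14, 9, 16, 34, 16, 52]
ans = lst[3]  # -> ans = 34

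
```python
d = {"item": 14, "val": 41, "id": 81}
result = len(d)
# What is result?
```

Trace (tracking result):
d = {'item': 14, 'val': 41, 'id': 81}  # -> d = {'item': 14, 'val': 41, 'id': 81}
result = len(d)  # -> result = 3

Answer: 3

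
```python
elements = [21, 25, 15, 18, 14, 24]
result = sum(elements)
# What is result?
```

Answer: 117

Derivation:
Trace (tracking result):
elements = [21, 25, 15, 18, 14, 24]  # -> elements = [21, 25, 15, 18, 14, 24]
result = sum(elements)  # -> result = 117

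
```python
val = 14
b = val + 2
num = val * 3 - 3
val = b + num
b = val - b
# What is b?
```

Trace (tracking b):
val = 14  # -> val = 14
b = val + 2  # -> b = 16
num = val * 3 - 3  # -> num = 39
val = b + num  # -> val = 55
b = val - b  # -> b = 39

Answer: 39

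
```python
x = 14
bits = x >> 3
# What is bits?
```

Answer: 1

Derivation:
Trace (tracking bits):
x = 14  # -> x = 14
bits = x >> 3  # -> bits = 1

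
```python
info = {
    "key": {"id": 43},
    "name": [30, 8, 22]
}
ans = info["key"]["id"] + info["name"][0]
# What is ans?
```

Answer: 73

Derivation:
Trace (tracking ans):
info = {'key': {'id': 43}, 'name': [30, 8, 22]}  # -> info = {'key': {'id': 43}, 'name': [30, 8, 22]}
ans = info['key']['id'] + info['name'][0]  # -> ans = 73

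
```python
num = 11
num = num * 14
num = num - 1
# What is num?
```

Answer: 153

Derivation:
Trace (tracking num):
num = 11  # -> num = 11
num = num * 14  # -> num = 154
num = num - 1  # -> num = 153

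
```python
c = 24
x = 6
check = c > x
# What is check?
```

Trace (tracking check):
c = 24  # -> c = 24
x = 6  # -> x = 6
check = c > x  # -> check = True

Answer: True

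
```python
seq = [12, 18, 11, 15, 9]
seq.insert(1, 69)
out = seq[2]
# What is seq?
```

Trace (tracking seq):
seq = [12, 18, 11, 15, 9]  # -> seq = [12, 18, 11, 15, 9]
seq.insert(1, 69)  # -> seq = [12, 69, 18, 11, 15, 9]
out = seq[2]  # -> out = 18

Answer: [12, 69, 18, 11, 15, 9]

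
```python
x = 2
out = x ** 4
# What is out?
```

Answer: 16

Derivation:
Trace (tracking out):
x = 2  # -> x = 2
out = x ** 4  # -> out = 16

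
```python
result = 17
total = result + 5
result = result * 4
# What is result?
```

Trace (tracking result):
result = 17  # -> result = 17
total = result + 5  # -> total = 22
result = result * 4  # -> result = 68

Answer: 68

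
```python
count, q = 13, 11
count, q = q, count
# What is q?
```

Answer: 13

Derivation:
Trace (tracking q):
count, q = (13, 11)  # -> count = 13, q = 11
count, q = (q, count)  # -> count = 11, q = 13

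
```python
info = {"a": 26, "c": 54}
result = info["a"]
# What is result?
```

Trace (tracking result):
info = {'a': 26, 'c': 54}  # -> info = {'a': 26, 'c': 54}
result = info['a']  # -> result = 26

Answer: 26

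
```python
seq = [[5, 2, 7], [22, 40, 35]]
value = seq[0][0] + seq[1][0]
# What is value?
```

Trace (tracking value):
seq = [[5, 2, 7], [22, 40, 35]]  # -> seq = [[5, 2, 7], [22, 40, 35]]
value = seq[0][0] + seq[1][0]  # -> value = 27

Answer: 27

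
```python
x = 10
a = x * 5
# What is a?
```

Answer: 50

Derivation:
Trace (tracking a):
x = 10  # -> x = 10
a = x * 5  # -> a = 50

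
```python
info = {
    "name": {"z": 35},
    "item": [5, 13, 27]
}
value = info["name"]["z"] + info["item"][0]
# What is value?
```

Answer: 40

Derivation:
Trace (tracking value):
info = {'name': {'z': 35}, 'item': [5, 13, 27]}  # -> info = {'name': {'z': 35}, 'item': [5, 13, 27]}
value = info['name']['z'] + info['item'][0]  # -> value = 40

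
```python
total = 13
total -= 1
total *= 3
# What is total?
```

Trace (tracking total):
total = 13  # -> total = 13
total -= 1  # -> total = 12
total *= 3  # -> total = 36

Answer: 36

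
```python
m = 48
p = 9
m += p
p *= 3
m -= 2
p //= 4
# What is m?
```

Trace (tracking m):
m = 48  # -> m = 48
p = 9  # -> p = 9
m += p  # -> m = 57
p *= 3  # -> p = 27
m -= 2  # -> m = 55
p //= 4  # -> p = 6

Answer: 55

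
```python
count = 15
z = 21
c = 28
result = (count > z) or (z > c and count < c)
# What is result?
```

Answer: False

Derivation:
Trace (tracking result):
count = 15  # -> count = 15
z = 21  # -> z = 21
c = 28  # -> c = 28
result = count > z or (z > c and count < c)  # -> result = False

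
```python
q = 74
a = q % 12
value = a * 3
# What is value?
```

Answer: 6

Derivation:
Trace (tracking value):
q = 74  # -> q = 74
a = q % 12  # -> a = 2
value = a * 3  # -> value = 6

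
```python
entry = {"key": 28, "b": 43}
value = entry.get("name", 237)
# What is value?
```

Trace (tracking value):
entry = {'key': 28, 'b': 43}  # -> entry = {'key': 28, 'b': 43}
value = entry.get('name', 237)  # -> value = 237

Answer: 237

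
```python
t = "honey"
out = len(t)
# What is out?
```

Trace (tracking out):
t = 'honey'  # -> t = 'honey'
out = len(t)  # -> out = 5

Answer: 5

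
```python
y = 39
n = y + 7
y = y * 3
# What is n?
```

Trace (tracking n):
y = 39  # -> y = 39
n = y + 7  # -> n = 46
y = y * 3  # -> y = 117

Answer: 46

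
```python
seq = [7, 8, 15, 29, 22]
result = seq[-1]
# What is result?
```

Trace (tracking result):
seq = [7, 8, 15, 29, 22]  # -> seq = [7, 8, 15, 29, 22]
result = seq[-1]  # -> result = 22

Answer: 22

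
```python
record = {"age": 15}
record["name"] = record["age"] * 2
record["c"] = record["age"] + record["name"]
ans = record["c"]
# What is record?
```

Answer: {'age': 15, 'name': 30, 'c': 45}

Derivation:
Trace (tracking record):
record = {'age': 15}  # -> record = {'age': 15}
record['name'] = record['age'] * 2  # -> record = {'age': 15, 'name': 30}
record['c'] = record['age'] + record['name']  # -> record = {'age': 15, 'name': 30, 'c': 45}
ans = record['c']  # -> ans = 45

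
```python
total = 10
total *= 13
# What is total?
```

Trace (tracking total):
total = 10  # -> total = 10
total *= 13  # -> total = 130

Answer: 130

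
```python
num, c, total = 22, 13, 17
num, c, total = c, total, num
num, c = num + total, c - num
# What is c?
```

Answer: 4

Derivation:
Trace (tracking c):
num, c, total = (22, 13, 17)  # -> num = 22, c = 13, total = 17
num, c, total = (c, total, num)  # -> num = 13, c = 17, total = 22
num, c = (num + total, c - num)  # -> num = 35, c = 4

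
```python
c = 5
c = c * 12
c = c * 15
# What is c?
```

Trace (tracking c):
c = 5  # -> c = 5
c = c * 12  # -> c = 60
c = c * 15  # -> c = 900

Answer: 900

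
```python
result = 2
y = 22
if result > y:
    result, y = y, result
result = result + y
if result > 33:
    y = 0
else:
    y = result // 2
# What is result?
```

Trace (tracking result):
result = 2  # -> result = 2
y = 22  # -> y = 22
if result > y:  # condition is False
result = result + y  # -> result = 24
if result > 33:  # condition is False
else:
    y = result // 2  # -> y = 12

Answer: 24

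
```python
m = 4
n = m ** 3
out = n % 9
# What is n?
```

Answer: 64

Derivation:
Trace (tracking n):
m = 4  # -> m = 4
n = m ** 3  # -> n = 64
out = n % 9  # -> out = 1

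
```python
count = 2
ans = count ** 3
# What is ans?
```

Trace (tracking ans):
count = 2  # -> count = 2
ans = count ** 3  # -> ans = 8

Answer: 8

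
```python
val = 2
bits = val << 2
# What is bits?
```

Trace (tracking bits):
val = 2  # -> val = 2
bits = val << 2  # -> bits = 8

Answer: 8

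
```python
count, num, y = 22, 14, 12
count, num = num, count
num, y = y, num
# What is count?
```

Answer: 14

Derivation:
Trace (tracking count):
count, num, y = (22, 14, 12)  # -> count = 22, num = 14, y = 12
count, num = (num, count)  # -> count = 14, num = 22
num, y = (y, num)  # -> num = 12, y = 22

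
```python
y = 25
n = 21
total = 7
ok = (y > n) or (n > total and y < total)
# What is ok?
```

Answer: True

Derivation:
Trace (tracking ok):
y = 25  # -> y = 25
n = 21  # -> n = 21
total = 7  # -> total = 7
ok = y > n or (n > total and y < total)  # -> ok = True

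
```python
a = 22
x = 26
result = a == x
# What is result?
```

Trace (tracking result):
a = 22  # -> a = 22
x = 26  # -> x = 26
result = a == x  # -> result = False

Answer: False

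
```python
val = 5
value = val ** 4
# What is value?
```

Answer: 625

Derivation:
Trace (tracking value):
val = 5  # -> val = 5
value = val ** 4  # -> value = 625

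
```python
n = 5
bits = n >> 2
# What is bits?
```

Answer: 1

Derivation:
Trace (tracking bits):
n = 5  # -> n = 5
bits = n >> 2  # -> bits = 1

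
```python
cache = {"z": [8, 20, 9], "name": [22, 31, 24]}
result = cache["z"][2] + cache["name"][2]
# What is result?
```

Answer: 33

Derivation:
Trace (tracking result):
cache = {'z': [8, 20, 9], 'name': [22, 31, 24]}  # -> cache = {'z': [8, 20, 9], 'name': [22, 31, 24]}
result = cache['z'][2] + cache['name'][2]  # -> result = 33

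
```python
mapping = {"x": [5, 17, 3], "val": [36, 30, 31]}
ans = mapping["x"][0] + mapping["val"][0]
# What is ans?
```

Answer: 41

Derivation:
Trace (tracking ans):
mapping = {'x': [5, 17, 3], 'val': [36, 30, 31]}  # -> mapping = {'x': [5, 17, 3], 'val': [36, 30, 31]}
ans = mapping['x'][0] + mapping['val'][0]  # -> ans = 41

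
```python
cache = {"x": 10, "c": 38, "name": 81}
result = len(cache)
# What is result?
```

Answer: 3

Derivation:
Trace (tracking result):
cache = {'x': 10, 'c': 38, 'name': 81}  # -> cache = {'x': 10, 'c': 38, 'name': 81}
result = len(cache)  # -> result = 3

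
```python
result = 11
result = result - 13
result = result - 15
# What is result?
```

Answer: -17

Derivation:
Trace (tracking result):
result = 11  # -> result = 11
result = result - 13  # -> result = -2
result = result - 15  # -> result = -17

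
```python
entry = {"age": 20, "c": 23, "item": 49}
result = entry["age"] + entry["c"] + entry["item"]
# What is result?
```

Trace (tracking result):
entry = {'age': 20, 'c': 23, 'item': 49}  # -> entry = {'age': 20, 'c': 23, 'item': 49}
result = entry['age'] + entry['c'] + entry['item']  # -> result = 92

Answer: 92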